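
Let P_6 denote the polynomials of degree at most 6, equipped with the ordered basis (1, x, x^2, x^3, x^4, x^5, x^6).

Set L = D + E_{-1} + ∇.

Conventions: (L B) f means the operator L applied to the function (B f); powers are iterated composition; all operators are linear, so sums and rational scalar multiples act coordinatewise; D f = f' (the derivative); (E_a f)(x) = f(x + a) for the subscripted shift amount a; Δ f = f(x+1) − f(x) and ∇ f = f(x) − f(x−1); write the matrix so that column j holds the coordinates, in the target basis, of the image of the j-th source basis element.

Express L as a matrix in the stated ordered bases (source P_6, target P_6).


image of 1: 1
image of x: x + 1
image of x^2: x^2 + 2x
image of x^3: x^3 + 3x^2
image of x^4: x^4 + 4x^3
image of x^5: x^5 + 5x^4
image of x^6: x^6 + 6x^5
each image's coordinates form column j of the matrix

the matrix is [[1, 1, 0, 0, 0, 0, 0]; [0, 1, 2, 0, 0, 0, 0]; [0, 0, 1, 3, 0, 0, 0]; [0, 0, 0, 1, 4, 0, 0]; [0, 0, 0, 0, 1, 5, 0]; [0, 0, 0, 0, 0, 1, 6]; [0, 0, 0, 0, 0, 0, 1]] (rows listed top to bottom)


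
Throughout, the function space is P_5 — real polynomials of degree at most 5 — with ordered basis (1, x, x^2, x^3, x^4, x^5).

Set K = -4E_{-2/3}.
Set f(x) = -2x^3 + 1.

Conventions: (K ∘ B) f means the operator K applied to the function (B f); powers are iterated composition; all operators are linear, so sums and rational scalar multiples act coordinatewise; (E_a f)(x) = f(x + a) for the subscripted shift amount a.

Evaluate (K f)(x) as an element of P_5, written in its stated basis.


E_{-2/3} f = -2x^3 + 4x^2 - (8/3)x + 43/27
(-4E_{-2/3}) f = 8x^3 - 16x^2 + (32/3)x - 172/27

g(x) = 8x^3 - 16x^2 + (32/3)x - 172/27


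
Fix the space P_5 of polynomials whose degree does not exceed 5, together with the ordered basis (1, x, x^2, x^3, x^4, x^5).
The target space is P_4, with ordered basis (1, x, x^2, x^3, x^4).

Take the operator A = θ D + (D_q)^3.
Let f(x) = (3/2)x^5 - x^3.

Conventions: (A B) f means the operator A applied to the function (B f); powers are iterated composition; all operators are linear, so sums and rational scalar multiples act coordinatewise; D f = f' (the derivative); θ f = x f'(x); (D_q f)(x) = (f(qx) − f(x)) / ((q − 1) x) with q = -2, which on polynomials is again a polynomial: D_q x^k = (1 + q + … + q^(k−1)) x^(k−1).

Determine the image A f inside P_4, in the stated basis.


D f = (15/2)x^4 - 3x^2
θ D f = 30x^4 - 6x^2
D_q f = (33/2)x^4 - 3x^2
D_q D_q f = -(165/2)x^3 + 3x
D_q D_q D_q f = -(495/2)x^2 + 3
(θ D + (D_q)^3) f = 30x^4 - (507/2)x^2 + 3

g(x) = 30x^4 - (507/2)x^2 + 3


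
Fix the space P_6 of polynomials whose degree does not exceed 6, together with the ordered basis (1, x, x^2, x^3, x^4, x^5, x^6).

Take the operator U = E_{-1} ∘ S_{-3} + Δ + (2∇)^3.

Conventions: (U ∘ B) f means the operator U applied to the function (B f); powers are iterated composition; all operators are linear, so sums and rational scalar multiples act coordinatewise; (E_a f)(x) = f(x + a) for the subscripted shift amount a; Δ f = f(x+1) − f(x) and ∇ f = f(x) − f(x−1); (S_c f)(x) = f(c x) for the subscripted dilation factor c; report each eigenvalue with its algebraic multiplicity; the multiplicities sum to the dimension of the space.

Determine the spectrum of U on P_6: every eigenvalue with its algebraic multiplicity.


λ = -243 (multiplicity 1), λ = -27 (multiplicity 1), λ = -3 (multiplicity 1), λ = 1 (multiplicity 1), λ = 9 (multiplicity 1), λ = 81 (multiplicity 1), λ = 729 (multiplicity 1)

image of 1: 1
image of x: -3x + 4
image of x^2: 9x^2 - 16x + 10
image of x^3: -27x^3 + 84x^2 - 78x + 76
image of x^4: 81x^4 - 320x^3 + 492x^2 - 128x - 206
image of x^5: -243x^5 + 1220x^4 - 2420x^3 + 2920x^2 - 2650x + 1444
image of x^6: 729x^6 - 4368x^5 + 10950x^4 - 13600x^3 + 6630x^2 + 2832x - 3590
the matrix is upper triangular; its diagonal is (1, -3, 9, -27, 81, -243, 729)
for a triangular matrix the eigenvalues are the diagonal entries, with algebraic multiplicity their repetition count


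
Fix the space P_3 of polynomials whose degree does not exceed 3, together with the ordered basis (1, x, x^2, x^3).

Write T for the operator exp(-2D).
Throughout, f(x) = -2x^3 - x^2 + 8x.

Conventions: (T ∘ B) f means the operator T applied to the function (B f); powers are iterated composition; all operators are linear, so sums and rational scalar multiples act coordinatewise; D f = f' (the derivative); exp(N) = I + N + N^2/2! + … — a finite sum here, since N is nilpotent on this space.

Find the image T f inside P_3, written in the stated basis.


the image equals g(x) = -2x^3 + 11x^2 - 12x - 4

order-1 term: 12x^2 + 4x - 16
order-2 term: -24x - 4
order-3 term: 16
the series for exp(-2D) f terminates at order 3
exp(-2D) f = -2x^3 + 11x^2 - 12x - 4


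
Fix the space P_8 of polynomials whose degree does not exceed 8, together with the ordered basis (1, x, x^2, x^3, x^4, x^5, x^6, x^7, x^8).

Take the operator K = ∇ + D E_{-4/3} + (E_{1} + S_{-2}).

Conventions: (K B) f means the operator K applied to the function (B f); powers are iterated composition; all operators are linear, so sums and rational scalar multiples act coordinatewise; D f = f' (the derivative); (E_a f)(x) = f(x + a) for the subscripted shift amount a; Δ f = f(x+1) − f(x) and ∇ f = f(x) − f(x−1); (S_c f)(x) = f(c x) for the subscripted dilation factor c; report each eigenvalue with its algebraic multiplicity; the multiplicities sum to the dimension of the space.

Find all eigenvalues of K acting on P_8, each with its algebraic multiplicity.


image of 1: 2
image of x: -x + 3
image of x^2: 5x^2 + 6x - 8/3
image of x^3: -7x^3 + 9x^2 - 8x + 22/3
image of x^4: 17x^4 + 12x^3 - 16x^2 + (88/3)x - 256/27
image of x^5: -31x^5 + 15x^4 - (80/3)x^3 + (220/3)x^2 - (1280/27)x + 1442/81
image of x^6: 65x^6 + 18x^5 - 40x^4 + (440/3)x^3 - (1280/9)x^2 + (2884/27)x - 2048/81
image of x^7: -127x^7 + 21x^6 - 56x^5 + (770/3)x^4 - (8960/27)x^3 + (10094/27)x^2 - (14336/81)x + 30130/729
image of x^8: 257x^8 + 24x^7 - (224/3)x^6 + (1232/3)x^5 - (17920/27)x^4 + (80752/81)x^3 - (57344/81)x^2 + (241040/729)x - 131072/2187
the matrix is upper triangular; its diagonal is (2, -1, 5, -7, 17, -31, 65, -127, 257)
for a triangular matrix the eigenvalues are the diagonal entries, with algebraic multiplicity their repetition count

λ = -127 (multiplicity 1), λ = -31 (multiplicity 1), λ = -7 (multiplicity 1), λ = -1 (multiplicity 1), λ = 2 (multiplicity 1), λ = 5 (multiplicity 1), λ = 17 (multiplicity 1), λ = 65 (multiplicity 1), λ = 257 (multiplicity 1)


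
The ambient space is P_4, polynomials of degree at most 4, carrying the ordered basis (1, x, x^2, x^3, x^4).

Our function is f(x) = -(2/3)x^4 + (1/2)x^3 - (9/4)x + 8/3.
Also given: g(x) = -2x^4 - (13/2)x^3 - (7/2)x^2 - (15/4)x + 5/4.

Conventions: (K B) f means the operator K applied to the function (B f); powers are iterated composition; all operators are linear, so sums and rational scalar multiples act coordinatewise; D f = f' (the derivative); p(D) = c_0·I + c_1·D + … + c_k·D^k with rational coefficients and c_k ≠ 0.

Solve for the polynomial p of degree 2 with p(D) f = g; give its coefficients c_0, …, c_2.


c_0 = 3, c_1 = 3, c_2 = 1

D^0 f = -(2/3)x^4 + (1/2)x^3 - (9/4)x + 8/3
D^1 f = -(8/3)x^3 + (3/2)x^2 - 9/4
D^2 f = -8x^2 + 3x
matching coefficients of g against c_0 f + c_1 Df + … from the top degree down determines the c_i
solution: c_0 = 3, c_1 = 3, c_2 = 1


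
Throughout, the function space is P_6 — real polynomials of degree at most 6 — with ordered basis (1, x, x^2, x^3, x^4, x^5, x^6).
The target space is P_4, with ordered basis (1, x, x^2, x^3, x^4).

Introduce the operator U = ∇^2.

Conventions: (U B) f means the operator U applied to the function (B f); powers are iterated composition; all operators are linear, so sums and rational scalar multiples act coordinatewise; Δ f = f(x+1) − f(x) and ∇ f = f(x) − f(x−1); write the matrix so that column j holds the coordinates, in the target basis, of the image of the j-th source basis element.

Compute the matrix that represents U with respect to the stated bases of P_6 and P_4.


image of 1: 0
image of x: 0
image of x^2: 2
image of x^3: 6x - 6
image of x^4: 12x^2 - 24x + 14
image of x^5: 20x^3 - 60x^2 + 70x - 30
image of x^6: 30x^4 - 120x^3 + 210x^2 - 180x + 62
each image's coordinates form column j of the matrix

the matrix is [[0, 0, 2, -6, 14, -30, 62]; [0, 0, 0, 6, -24, 70, -180]; [0, 0, 0, 0, 12, -60, 210]; [0, 0, 0, 0, 0, 20, -120]; [0, 0, 0, 0, 0, 0, 30]] (rows listed top to bottom)


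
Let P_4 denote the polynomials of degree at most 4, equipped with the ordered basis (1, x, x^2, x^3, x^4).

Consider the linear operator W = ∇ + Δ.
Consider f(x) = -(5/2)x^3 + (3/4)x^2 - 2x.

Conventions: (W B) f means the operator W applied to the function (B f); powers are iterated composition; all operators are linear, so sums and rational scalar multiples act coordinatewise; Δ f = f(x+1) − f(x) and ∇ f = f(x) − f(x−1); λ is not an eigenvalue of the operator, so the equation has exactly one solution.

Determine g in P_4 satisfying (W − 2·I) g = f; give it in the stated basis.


the image equals g(x) = (5/4)x^3 + (27/8)x^2 + (31/4)x + 9

write g with unknown coordinates in the stated basis and equate coefficients in (W − 2·I) g = f
solving from the highest basis element down gives g = (5/4)x^3 + (27/8)x^2 + (31/4)x + 9
check: W g = (15/2)x^2 + (27/2)x + 18
so W g − 2·g = -(5/2)x^3 + (3/4)x^2 - 2x = f ✓


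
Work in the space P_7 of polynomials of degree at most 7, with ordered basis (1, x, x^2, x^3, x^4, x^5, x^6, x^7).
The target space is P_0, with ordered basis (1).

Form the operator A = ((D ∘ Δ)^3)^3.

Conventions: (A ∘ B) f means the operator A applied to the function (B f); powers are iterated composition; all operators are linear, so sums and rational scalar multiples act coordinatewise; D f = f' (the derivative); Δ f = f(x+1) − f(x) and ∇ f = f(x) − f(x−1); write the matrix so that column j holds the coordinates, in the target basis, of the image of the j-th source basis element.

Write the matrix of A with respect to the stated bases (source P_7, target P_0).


the matrix is [[0, 0, 0, 0, 0, 0, 0, 0]] (rows listed top to bottom)

image of 1: 0
image of x: 0
image of x^2: 0
image of x^3: 0
image of x^4: 0
image of x^5: 0
image of x^6: 0
image of x^7: 0
each image's coordinates form column j of the matrix


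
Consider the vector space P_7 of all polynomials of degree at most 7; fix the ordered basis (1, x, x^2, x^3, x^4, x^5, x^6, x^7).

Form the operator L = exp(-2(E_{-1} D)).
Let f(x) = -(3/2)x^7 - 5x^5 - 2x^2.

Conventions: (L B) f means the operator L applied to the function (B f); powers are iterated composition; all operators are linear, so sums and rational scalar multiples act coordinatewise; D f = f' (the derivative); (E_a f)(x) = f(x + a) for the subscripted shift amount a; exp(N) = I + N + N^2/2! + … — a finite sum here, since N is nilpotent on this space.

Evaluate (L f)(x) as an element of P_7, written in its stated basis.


order-1 term: 21x^6 - 126x^5 + 365x^4 - 620x^3 + 615x^2 - 318x + 63
order-2 term: -126x^5 + 1260x^4 - 5240x^3 + 11280x^2 - 12480x + 5624
order-3 term: 420x^4 - 5040x^3 + 23080x^2 - 47760x + 37620
order-4 term: -840x^3 + 10080x^2 - 40720x + 55360
order-5 term: 1008x^2 - 10080x + 25360
order-6 term: -672x + 4032
order-7 term: 192
the series for exp(-2(E_{-1} D)) f terminates at order 7
exp(-2(E_{-1} D)) f = -(3/2)x^7 + 21x^6 - 257x^5 + 2045x^4 - 11740x^3 + 46061x^2 - 112030x + 128251

the result is g(x) = -(3/2)x^7 + 21x^6 - 257x^5 + 2045x^4 - 11740x^3 + 46061x^2 - 112030x + 128251


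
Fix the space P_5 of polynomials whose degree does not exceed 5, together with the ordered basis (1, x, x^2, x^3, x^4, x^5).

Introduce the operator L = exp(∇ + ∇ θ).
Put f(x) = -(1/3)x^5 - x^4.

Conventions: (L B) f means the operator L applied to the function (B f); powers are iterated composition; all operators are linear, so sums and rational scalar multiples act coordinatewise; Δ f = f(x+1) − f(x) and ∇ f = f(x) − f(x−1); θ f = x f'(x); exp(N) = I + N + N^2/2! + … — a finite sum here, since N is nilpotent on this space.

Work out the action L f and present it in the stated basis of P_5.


the result is g(x) = -(1/3)x^5 - 11x^4 - 100x^3 - 240x^2 + 20x + 83

order-1 term: -10x^4 + 10x^2 - 10x + 3
order-2 term: -100x^3 + 150x^2 - 70x
order-3 term: -400x^2 + 700x - 330
order-4 term: -600x + 650
order-5 term: -240
the series for exp(∇ + ∇ θ) f terminates at order 5
exp(∇ + ∇ θ) f = -(1/3)x^5 - 11x^4 - 100x^3 - 240x^2 + 20x + 83


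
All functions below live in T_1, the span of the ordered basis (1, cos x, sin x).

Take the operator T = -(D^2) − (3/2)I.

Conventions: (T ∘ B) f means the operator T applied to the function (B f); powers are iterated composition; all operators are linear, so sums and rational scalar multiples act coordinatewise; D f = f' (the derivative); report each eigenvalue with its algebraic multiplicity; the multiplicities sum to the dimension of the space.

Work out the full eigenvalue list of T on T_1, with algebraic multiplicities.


image of 1: -3/2
image of cos x: -(1/2)cos x
image of sin x: -(1/2)sin x
the matrix is diagonal; its diagonal is (-3/2, -1/2, -1/2)
for a triangular matrix the eigenvalues are the diagonal entries, with algebraic multiplicity their repetition count

λ = -3/2 (multiplicity 1), λ = -1/2 (multiplicity 2)


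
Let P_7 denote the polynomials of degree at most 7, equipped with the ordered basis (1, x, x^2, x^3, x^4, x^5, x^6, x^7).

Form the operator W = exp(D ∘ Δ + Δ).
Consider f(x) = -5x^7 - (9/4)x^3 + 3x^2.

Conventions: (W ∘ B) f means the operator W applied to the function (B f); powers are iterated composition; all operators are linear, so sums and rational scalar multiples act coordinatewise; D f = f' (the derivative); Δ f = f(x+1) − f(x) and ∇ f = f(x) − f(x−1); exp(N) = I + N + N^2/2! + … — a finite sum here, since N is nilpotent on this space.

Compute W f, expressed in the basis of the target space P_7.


order-1 term: -35x^6 - 315x^5 - 700x^4 - 875x^3 - (2547/4)x^2 - (1037/4)x - 40
order-2 term: -105x^5 - 1575x^4 - 7525x^3 - 15225x^2 - (58967/4)x - 22609/4
order-3 term: -175x^4 - 3150x^3 - 18375x^2 - 42000x - 132029/4
order-4 term: -175x^3 - 3150x^2 - 16975x - 27650
order-5 term: -105x^2 - 1575x - 5425
order-6 term: -35x - 315
order-7 term: -5
the series for exp(D ∘ Δ + Δ) f terminates at order 7
exp(D ∘ Δ + Δ) f = -5x^7 - 35x^6 - 420x^5 - 2450x^4 - (46909/4)x^3 - (149955/4)x^2 - 75586x - 144189/2

the result is g(x) = -5x^7 - 35x^6 - 420x^5 - 2450x^4 - (46909/4)x^3 - (149955/4)x^2 - 75586x - 144189/2


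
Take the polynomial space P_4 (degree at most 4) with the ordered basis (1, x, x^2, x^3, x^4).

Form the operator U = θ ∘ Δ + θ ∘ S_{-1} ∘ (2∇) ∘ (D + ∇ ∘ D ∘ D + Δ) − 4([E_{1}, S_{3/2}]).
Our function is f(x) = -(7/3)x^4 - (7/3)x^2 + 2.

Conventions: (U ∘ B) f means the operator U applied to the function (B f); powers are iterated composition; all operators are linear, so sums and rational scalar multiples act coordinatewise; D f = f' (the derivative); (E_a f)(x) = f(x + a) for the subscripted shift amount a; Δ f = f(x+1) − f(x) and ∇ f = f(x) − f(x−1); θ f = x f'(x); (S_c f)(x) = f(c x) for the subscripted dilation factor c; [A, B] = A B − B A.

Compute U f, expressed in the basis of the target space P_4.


Δ f = -(28/3)x^3 - 14x^2 - 14x - 14/3
θ Δ f = -28x^3 - 28x^2 - 14x
D f = -(28/3)x^3 - (14/3)x
D f = -(28/3)x^3 - (14/3)x
D D f = -28x^2 - 14/3
∇ D D f = -56x + 28
Δ f = -(28/3)x^3 - 14x^2 - 14x - 14/3
(D + ∇ ∘ D ∘ D + Δ) f = -(56/3)x^3 - 14x^2 - (224/3)x + 70/3
∇ (D + ∇ ∘ D ∘ D + Δ) f = -56x^2 + 28x - 238/3
(2∇) (D + ∇ ∘ D ∘ D + Δ) f = -112x^2 + 56x - 476/3
S_{-1} (2∇) (D + ∇ ∘ D ∘ D + Δ) f = -112x^2 - 56x - 476/3
θ (S_{-1} ∘ (2∇)) (D + ∇ ∘ D ∘ D + Δ) f = -224x^2 - 56x
S_{3/2} f = -(189/16)x^4 - (21/4)x^2 + 2
E_{1} S_{3/2} f = -(189/16)x^4 - (189/4)x^3 - (609/8)x^2 - (231/4)x - 241/16
E_{1} f = -(7/3)x^4 - (28/3)x^3 - (49/3)x^2 - 14x - 8/3
S_{3/2} E_{1} f = -(189/16)x^4 - (63/2)x^3 - (147/4)x^2 - 21x - 8/3
[E_{1}, S_{3/2}] f = -(63/4)x^3 - (315/8)x^2 - (147/4)x - 595/48
(-4([E_{1}, S_{3/2}])) f = 63x^3 + (315/2)x^2 + 147x + 595/12
(θ ∘ Δ + θ ∘ S_{-1} ∘ (2∇) ∘ (D + ∇ ∘ D ∘ D + Δ) − 4([E_{1}, S_{3/2}])) f = 35x^3 - (189/2)x^2 + 77x + 595/12

g(x) = 35x^3 - (189/2)x^2 + 77x + 595/12


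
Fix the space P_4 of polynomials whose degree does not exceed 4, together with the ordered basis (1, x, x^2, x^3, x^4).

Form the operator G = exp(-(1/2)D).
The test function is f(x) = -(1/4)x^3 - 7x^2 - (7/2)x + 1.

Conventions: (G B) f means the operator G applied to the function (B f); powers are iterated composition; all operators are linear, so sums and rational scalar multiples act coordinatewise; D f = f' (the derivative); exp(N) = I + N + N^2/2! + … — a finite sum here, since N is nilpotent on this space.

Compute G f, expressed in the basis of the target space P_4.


the result is g(x) = -(1/4)x^3 - (53/8)x^2 + (53/16)x + 33/32

order-1 term: (3/8)x^2 + 7x + 7/4
order-2 term: -(3/16)x - 7/4
order-3 term: 1/32
the series for exp(-(1/2)D) f terminates at order 3
exp(-(1/2)D) f = -(1/4)x^3 - (53/8)x^2 + (53/16)x + 33/32


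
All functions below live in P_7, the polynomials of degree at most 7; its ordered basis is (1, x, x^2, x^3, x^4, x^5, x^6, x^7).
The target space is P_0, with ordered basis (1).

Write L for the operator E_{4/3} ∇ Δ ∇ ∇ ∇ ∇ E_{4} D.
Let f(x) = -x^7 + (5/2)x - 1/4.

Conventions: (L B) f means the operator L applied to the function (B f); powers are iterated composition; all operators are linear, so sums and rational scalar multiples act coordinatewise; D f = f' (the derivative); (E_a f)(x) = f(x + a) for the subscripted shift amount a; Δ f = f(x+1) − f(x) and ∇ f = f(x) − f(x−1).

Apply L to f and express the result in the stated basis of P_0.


D f = -7x^6 + 5/2
E_{4} D f = -7x^6 - 168x^5 - 1680x^4 - 8960x^3 - 26880x^2 - 43008x - 57339/2
∇ E_{4} D f = -42x^5 - 735x^4 - 5180x^3 - 18375x^2 - 32802x - 23569
∇ (∇ E_{4} D) f = -210x^4 - 2520x^3 - 11550x^2 - 23940x - 18914
∇ ∇ (∇ E_{4} D) f = -840x^3 - 6300x^2 - 16380x - 14700
∇ ∇ ∇ (∇ E_{4} D) f = -2520x^2 - 10080x - 10920
Δ (∇ ∇ ∇) (∇ E_{4} D) f = -5040x - 12600
∇ Δ (∇ ∇ ∇) (∇ E_{4} D) f = -5040
E_{4/3} ∇ Δ (∇ ∇ ∇) (∇ E_{4} D) f = -5040

the result is g(x) = -5040


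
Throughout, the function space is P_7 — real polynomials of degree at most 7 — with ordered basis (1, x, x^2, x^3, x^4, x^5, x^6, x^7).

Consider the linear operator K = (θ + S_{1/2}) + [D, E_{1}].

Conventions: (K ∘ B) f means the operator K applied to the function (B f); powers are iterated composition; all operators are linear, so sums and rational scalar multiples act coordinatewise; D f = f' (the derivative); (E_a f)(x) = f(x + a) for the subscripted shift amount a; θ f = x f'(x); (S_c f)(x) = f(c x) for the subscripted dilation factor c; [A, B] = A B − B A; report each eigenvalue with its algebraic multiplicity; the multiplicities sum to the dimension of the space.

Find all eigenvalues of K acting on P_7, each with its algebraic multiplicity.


image of 1: 1
image of x: (3/2)x
image of x^2: (9/4)x^2
image of x^3: (25/8)x^3
image of x^4: (65/16)x^4
image of x^5: (161/32)x^5
image of x^6: (385/64)x^6
image of x^7: (897/128)x^7
the matrix is upper triangular; its diagonal is (1, 3/2, 9/4, 25/8, 65/16, 161/32, 385/64, 897/128)
for a triangular matrix the eigenvalues are the diagonal entries, with algebraic multiplicity their repetition count

λ = 1 (multiplicity 1), λ = 3/2 (multiplicity 1), λ = 9/4 (multiplicity 1), λ = 25/8 (multiplicity 1), λ = 65/16 (multiplicity 1), λ = 161/32 (multiplicity 1), λ = 385/64 (multiplicity 1), λ = 897/128 (multiplicity 1)


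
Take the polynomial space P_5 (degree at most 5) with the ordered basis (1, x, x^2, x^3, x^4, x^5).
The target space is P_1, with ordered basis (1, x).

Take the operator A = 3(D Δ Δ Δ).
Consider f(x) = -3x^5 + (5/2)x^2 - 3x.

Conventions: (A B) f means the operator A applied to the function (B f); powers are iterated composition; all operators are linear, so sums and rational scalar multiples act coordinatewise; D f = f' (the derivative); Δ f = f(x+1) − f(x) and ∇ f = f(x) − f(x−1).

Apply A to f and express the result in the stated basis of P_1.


the result is g(x) = -1080x - 1620

Δ f = -15x^4 - 30x^3 - 30x^2 - 10x - 7/2
Δ Δ f = -60x^3 - 180x^2 - 210x - 85
Δ Δ Δ f = -180x^2 - 540x - 450
D Δ Δ Δ f = -360x - 540
(3(D Δ Δ Δ)) f = -1080x - 1620


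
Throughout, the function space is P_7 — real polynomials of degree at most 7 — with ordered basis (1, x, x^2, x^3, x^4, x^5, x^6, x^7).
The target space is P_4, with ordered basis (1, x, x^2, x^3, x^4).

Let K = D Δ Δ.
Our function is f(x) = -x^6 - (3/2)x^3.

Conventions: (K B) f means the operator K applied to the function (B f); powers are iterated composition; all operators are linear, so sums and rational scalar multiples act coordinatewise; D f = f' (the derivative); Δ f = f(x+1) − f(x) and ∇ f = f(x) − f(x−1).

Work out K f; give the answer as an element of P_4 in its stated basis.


Δ f = -6x^5 - 15x^4 - 20x^3 - (39/2)x^2 - (21/2)x - 5/2
Δ Δ f = -30x^4 - 120x^3 - 210x^2 - 189x - 71
D (Δ Δ) f = -120x^3 - 360x^2 - 420x - 189

g(x) = -120x^3 - 360x^2 - 420x - 189


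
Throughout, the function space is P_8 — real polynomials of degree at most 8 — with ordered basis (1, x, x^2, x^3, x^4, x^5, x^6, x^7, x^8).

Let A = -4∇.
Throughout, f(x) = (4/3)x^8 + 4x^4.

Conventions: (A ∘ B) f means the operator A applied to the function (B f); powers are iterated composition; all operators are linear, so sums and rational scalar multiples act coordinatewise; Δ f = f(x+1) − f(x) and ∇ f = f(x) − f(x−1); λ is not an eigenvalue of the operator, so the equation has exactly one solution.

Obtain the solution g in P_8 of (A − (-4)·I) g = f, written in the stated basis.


the result is g(x) = (1/3)x^8 + (8/3)x^7 + (28/3)x^6 + (56/3)x^5 + (73/3)x^4 + (68/3)x^3 + (46/3)x^2 + (20/3)x + 4/3

write g with unknown coordinates in the stated basis and equate coefficients in (A − (-4)·I) g = f
solving from the highest basis element down gives g = (1/3)x^8 + (8/3)x^7 + (28/3)x^6 + (56/3)x^5 + (73/3)x^4 + (68/3)x^3 + (46/3)x^2 + (20/3)x + 4/3
check: A g = -(32/3)x^7 - (112/3)x^6 - (224/3)x^5 - (280/3)x^4 - (272/3)x^3 - (184/3)x^2 - (80/3)x - 16/3
so A g − (-4)·g = (4/3)x^8 + 4x^4 = f ✓


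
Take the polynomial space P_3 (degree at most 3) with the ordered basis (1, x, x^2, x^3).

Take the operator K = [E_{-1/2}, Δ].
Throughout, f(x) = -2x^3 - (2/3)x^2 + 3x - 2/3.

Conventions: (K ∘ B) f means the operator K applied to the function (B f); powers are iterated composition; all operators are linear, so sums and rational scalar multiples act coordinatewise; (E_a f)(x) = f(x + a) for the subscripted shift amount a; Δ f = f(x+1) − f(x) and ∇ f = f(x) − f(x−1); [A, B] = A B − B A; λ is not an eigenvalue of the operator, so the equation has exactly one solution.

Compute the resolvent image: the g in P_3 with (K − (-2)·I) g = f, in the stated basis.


g(x) = -x^3 - (1/3)x^2 + (3/2)x - 1/3

write g with unknown coordinates in the stated basis and equate coefficients in (K − (-2)·I) g = f
solving from the highest basis element down gives g = -x^3 - (1/3)x^2 + (3/2)x - 1/3
check: K g = 0
so K g − (-2)·g = -2x^3 - (2/3)x^2 + 3x - 2/3 = f ✓


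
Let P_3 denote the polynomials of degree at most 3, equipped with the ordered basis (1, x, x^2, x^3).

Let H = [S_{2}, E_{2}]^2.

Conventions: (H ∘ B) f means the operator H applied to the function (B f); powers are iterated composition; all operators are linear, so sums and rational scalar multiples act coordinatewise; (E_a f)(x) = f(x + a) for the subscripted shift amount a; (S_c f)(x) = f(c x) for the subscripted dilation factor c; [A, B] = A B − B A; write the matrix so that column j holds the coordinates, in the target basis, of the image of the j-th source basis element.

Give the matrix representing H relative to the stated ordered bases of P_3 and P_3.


image of 1: 0
image of x: 0
image of x^2: 16
image of x^3: 192x + 432
each image's coordinates form column j of the matrix

the matrix is [[0, 0, 16, 432]; [0, 0, 0, 192]; [0, 0, 0, 0]; [0, 0, 0, 0]] (rows listed top to bottom)


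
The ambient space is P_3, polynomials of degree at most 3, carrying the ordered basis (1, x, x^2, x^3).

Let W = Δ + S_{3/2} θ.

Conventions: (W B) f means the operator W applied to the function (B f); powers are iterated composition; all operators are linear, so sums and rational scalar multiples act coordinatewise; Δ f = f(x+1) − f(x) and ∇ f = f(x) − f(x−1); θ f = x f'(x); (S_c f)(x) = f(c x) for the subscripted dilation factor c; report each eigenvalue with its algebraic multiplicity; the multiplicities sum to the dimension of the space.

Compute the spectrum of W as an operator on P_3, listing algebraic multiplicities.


λ = 0 (multiplicity 1), λ = 3/2 (multiplicity 1), λ = 9/2 (multiplicity 1), λ = 81/8 (multiplicity 1)

image of 1: 0
image of x: (3/2)x + 1
image of x^2: (9/2)x^2 + 2x + 1
image of x^3: (81/8)x^3 + 3x^2 + 3x + 1
the matrix is upper triangular; its diagonal is (0, 3/2, 9/2, 81/8)
for a triangular matrix the eigenvalues are the diagonal entries, with algebraic multiplicity their repetition count


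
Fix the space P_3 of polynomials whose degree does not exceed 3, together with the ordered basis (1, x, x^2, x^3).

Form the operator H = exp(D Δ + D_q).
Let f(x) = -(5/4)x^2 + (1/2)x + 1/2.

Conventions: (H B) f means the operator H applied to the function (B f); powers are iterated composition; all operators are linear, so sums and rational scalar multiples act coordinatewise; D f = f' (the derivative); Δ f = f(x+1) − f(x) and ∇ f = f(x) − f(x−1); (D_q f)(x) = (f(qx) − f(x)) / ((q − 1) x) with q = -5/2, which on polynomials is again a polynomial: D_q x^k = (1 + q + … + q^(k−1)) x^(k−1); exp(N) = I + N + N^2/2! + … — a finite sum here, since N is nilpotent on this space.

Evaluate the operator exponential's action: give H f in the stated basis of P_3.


the result is g(x) = -(5/4)x^2 + (19/8)x - 9/16

order-1 term: (15/8)x - 2
order-2 term: 15/16
the series for exp(D Δ + D_q) f terminates at order 2
exp(D Δ + D_q) f = -(5/4)x^2 + (19/8)x - 9/16


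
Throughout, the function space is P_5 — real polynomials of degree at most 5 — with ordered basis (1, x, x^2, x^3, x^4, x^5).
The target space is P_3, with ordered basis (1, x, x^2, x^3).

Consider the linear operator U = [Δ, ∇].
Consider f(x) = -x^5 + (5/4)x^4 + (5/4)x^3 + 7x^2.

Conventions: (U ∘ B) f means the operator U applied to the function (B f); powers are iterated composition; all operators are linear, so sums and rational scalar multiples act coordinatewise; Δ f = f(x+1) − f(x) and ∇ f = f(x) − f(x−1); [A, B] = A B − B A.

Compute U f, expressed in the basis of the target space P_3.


∇ f = -5x^4 + 15x^3 - (55/4)x^2 + (81/4)x - 8
Δ ∇ f = -20x^3 + 15x^2 - (5/2)x + 33/2
Δ f = -5x^4 - 5x^3 + (5/4)x^2 + (71/4)x + 17/2
∇ Δ f = -20x^3 + 15x^2 - (5/2)x + 33/2
[Δ, ∇] f = 0

the result is g(x) = 0


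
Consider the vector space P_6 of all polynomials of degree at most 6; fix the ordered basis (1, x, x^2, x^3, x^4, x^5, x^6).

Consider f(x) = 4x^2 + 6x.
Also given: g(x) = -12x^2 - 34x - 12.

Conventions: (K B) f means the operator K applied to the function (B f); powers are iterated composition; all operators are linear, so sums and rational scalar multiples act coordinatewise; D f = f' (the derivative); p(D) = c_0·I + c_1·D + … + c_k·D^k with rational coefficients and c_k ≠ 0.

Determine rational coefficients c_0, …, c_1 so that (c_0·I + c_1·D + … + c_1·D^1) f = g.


c_0 = -3, c_1 = -2

D^0 f = 4x^2 + 6x
D^1 f = 8x + 6
matching coefficients of g against c_0 f + c_1 Df + … from the top degree down determines the c_i
solution: c_0 = -3, c_1 = -2


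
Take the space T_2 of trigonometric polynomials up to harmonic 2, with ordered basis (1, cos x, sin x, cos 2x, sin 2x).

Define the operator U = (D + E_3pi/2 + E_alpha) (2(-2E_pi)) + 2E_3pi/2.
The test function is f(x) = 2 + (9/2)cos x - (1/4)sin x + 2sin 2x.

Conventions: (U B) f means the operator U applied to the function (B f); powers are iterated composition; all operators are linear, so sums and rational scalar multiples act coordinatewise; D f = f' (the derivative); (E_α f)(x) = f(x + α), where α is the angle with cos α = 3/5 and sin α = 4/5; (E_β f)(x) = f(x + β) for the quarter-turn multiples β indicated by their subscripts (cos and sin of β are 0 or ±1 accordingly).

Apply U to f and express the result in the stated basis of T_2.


the result is g(x) = -12 + (21/2)cos x - 6sin x - (592/25)cos 2x + (156/25)sin 2x

E_pi f = 2 - (9/2)cos x + (1/4)sin x + 2sin 2x
(-2E_pi) f = -4 + 9cos x - (1/2)sin x - 4sin 2x
(2(-2E_pi)) f = -8 + 18cos x - sin x - 8sin 2x
D (2(-2E_pi)) f = -cos x - 18sin x - 16cos 2x
E_3pi/2 (2(-2E_pi)) f = -8 + cos x + 18sin x + 8sin 2x
E_alpha (2(-2E_pi)) f = -8 + 10cos x - 15sin x - (192/25)cos 2x + (56/25)sin 2x
(D + E_3pi/2 + E_alpha) (2(-2E_pi)) f = -16 + 10cos x - 15sin x - (592/25)cos 2x + (256/25)sin 2x
E_3pi/2 f = 2 + (1/4)cos x + (9/2)sin x - 2sin 2x
(2E_3pi/2) f = 4 + (1/2)cos x + 9sin x - 4sin 2x
((D + E_3pi/2 + E_alpha) (2(-2E_pi)) + 2E_3pi/2) f = -12 + (21/2)cos x - 6sin x - (592/25)cos 2x + (156/25)sin 2x


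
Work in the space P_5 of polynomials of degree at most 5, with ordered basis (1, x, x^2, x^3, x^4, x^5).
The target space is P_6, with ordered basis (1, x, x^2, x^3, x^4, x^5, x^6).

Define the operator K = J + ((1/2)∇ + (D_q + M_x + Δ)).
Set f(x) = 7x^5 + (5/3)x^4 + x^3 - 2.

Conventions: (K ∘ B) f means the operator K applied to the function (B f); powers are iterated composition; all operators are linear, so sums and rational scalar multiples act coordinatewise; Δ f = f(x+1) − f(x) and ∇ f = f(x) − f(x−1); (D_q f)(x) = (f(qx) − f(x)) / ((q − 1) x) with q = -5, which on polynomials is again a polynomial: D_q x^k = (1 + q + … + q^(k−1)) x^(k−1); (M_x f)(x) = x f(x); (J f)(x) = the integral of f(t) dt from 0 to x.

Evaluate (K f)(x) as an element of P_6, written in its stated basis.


J f = (7/6)x^6 + (1/3)x^5 + (1/4)x^4 - 2x
∇ f = 35x^4 - (190/3)x^3 + 63x^2 - (94/3)x + 19/3
((1/2)∇) f = (35/2)x^4 - (95/3)x^3 + (63/2)x^2 - (47/3)x + 19/6
D_q f = 3647x^4 - (520/3)x^3 + 21x^2
M_x f = 7x^6 + (5/3)x^5 + x^4 - 2x
Δ f = 35x^4 + (230/3)x^3 + 83x^2 + (134/3)x + 29/3
(D_q + M_x + Δ) f = 7x^6 + (5/3)x^5 + 3683x^4 - (290/3)x^3 + 104x^2 + (128/3)x + 29/3
((1/2)∇ + (D_q + M_x + Δ)) f = 7x^6 + (5/3)x^5 + (7401/2)x^4 - (385/3)x^3 + (271/2)x^2 + 27x + 77/6
(J + ((1/2)∇ + (D_q + M_x + Δ))) f = (49/6)x^6 + 2x^5 + (14803/4)x^4 - (385/3)x^3 + (271/2)x^2 + 25x + 77/6

g(x) = (49/6)x^6 + 2x^5 + (14803/4)x^4 - (385/3)x^3 + (271/2)x^2 + 25x + 77/6


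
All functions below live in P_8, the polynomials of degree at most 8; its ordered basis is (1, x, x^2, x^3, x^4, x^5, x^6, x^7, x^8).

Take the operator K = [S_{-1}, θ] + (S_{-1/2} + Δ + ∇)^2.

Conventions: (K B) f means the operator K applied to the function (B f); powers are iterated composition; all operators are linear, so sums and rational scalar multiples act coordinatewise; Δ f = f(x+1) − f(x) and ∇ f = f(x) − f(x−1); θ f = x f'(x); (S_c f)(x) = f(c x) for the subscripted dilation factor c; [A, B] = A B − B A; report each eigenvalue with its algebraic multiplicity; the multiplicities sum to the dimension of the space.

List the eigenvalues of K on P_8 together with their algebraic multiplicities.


image of 1: 1
image of x: (1/4)x + 1
image of x^2: (1/16)x^2 - x + 8
image of x^3: (1/64)x^3 + (3/4)x^2 + 24x + 7/4
image of x^4: (1/256)x^4 - (1/2)x^3 + 48x^2 - (7/2)x + 32
image of x^5: (1/1024)x^5 + (5/16)x^4 + 80x^3 + (35/8)x^2 + 160x + 31/16
image of x^6: (1/4096)x^6 - (3/16)x^5 + 120x^4 - (35/8)x^3 + 480x^2 - (93/16)x + 128
image of x^7: (1/16384)x^7 + (7/64)x^6 + 168x^5 + (245/64)x^4 + 1120x^3 + (651/64)x^2 + 896x + 127/64
image of x^8: (1/65536)x^8 - (1/16)x^7 + 224x^6 - (49/16)x^5 + 2240x^4 - (217/16)x^3 + 3584x^2 - (127/16)x + 512
the matrix is upper triangular; its diagonal is (1, 1/4, 1/16, 1/64, 1/256, 1/1024, 1/4096, 1/16384, 1/65536)
for a triangular matrix the eigenvalues are the diagonal entries, with algebraic multiplicity their repetition count

λ = 1/65536 (multiplicity 1), λ = 1/16384 (multiplicity 1), λ = 1/4096 (multiplicity 1), λ = 1/1024 (multiplicity 1), λ = 1/256 (multiplicity 1), λ = 1/64 (multiplicity 1), λ = 1/16 (multiplicity 1), λ = 1/4 (multiplicity 1), λ = 1 (multiplicity 1)


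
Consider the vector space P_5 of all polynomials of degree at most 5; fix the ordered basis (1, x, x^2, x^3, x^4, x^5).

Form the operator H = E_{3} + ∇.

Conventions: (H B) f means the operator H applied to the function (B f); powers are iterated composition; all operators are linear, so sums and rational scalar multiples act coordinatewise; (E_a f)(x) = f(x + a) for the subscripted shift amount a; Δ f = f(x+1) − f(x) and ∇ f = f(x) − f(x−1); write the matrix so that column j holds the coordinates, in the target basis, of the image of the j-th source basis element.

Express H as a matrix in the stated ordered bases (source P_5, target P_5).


image of 1: 1
image of x: x + 4
image of x^2: x^2 + 8x + 8
image of x^3: x^3 + 12x^2 + 24x + 28
image of x^4: x^4 + 16x^3 + 48x^2 + 112x + 80
image of x^5: x^5 + 20x^4 + 80x^3 + 280x^2 + 400x + 244
each image's coordinates form column j of the matrix

the matrix is [[1, 4, 8, 28, 80, 244]; [0, 1, 8, 24, 112, 400]; [0, 0, 1, 12, 48, 280]; [0, 0, 0, 1, 16, 80]; [0, 0, 0, 0, 1, 20]; [0, 0, 0, 0, 0, 1]] (rows listed top to bottom)


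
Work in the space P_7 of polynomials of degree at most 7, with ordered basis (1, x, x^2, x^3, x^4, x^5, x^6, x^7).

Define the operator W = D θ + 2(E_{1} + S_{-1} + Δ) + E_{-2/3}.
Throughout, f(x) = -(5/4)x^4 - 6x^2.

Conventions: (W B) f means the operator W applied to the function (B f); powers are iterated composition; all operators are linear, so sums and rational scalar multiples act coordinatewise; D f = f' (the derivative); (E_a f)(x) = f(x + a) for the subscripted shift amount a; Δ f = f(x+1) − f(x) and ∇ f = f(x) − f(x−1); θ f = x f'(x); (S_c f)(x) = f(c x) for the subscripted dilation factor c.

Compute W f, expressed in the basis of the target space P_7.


θ f = -5x^4 - 12x^2
D θ f = -20x^3 - 24x
E_{1} f = -(5/4)x^4 - 5x^3 - (27/2)x^2 - 17x - 29/4
S_{-1} f = -(5/4)x^4 - 6x^2
Δ f = -5x^3 - (15/2)x^2 - 17x - 29/4
(E_{1} + S_{-1} + Δ) f = -(5/2)x^4 - 10x^3 - 27x^2 - 34x - 29/2
(2(E_{1} + S_{-1} + Δ)) f = -5x^4 - 20x^3 - 54x^2 - 68x - 29
E_{-2/3} f = -(5/4)x^4 + (10/3)x^3 - (28/3)x^2 + (256/27)x - 236/81
(D θ + 2(E_{1} + S_{-1} + Δ) + E_{-2/3}) f = -(25/4)x^4 - (110/3)x^3 - (190/3)x^2 - (2228/27)x - 2585/81

the result is g(x) = -(25/4)x^4 - (110/3)x^3 - (190/3)x^2 - (2228/27)x - 2585/81


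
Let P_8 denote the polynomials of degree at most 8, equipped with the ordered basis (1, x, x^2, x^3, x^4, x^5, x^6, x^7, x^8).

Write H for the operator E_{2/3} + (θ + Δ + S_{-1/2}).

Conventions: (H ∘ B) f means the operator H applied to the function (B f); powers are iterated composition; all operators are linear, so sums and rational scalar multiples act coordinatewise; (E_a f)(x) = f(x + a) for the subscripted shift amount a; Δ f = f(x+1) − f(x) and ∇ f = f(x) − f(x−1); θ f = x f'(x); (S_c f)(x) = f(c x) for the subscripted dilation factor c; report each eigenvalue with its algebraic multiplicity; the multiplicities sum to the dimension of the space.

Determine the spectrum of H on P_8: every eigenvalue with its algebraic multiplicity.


image of 1: 2
image of x: (3/2)x + 5/3
image of x^2: (13/4)x^2 + (10/3)x + 13/9
image of x^3: (31/8)x^3 + 5x^2 + (13/3)x + 35/27
image of x^4: (81/16)x^4 + (20/3)x^3 + (26/3)x^2 + (140/27)x + 97/81
image of x^5: (191/32)x^5 + (25/3)x^4 + (130/9)x^3 + (350/27)x^2 + (485/81)x + 275/243
image of x^6: (449/64)x^6 + 10x^5 + (65/3)x^4 + (700/27)x^3 + (485/27)x^2 + (550/81)x + 793/729
image of x^7: (1023/128)x^7 + (35/3)x^6 + (91/3)x^5 + (1225/27)x^4 + (3395/81)x^3 + (1925/81)x^2 + (5551/729)x + 2315/2187
image of x^8: (2305/256)x^8 + (40/3)x^7 + (364/9)x^6 + (1960/27)x^5 + (6790/81)x^4 + (15400/243)x^3 + (22204/729)x^2 + (18520/2187)x + 6817/6561
the matrix is upper triangular; its diagonal is (2, 3/2, 13/4, 31/8, 81/16, 191/32, 449/64, 1023/128, 2305/256)
for a triangular matrix the eigenvalues are the diagonal entries, with algebraic multiplicity their repetition count

λ = 3/2 (multiplicity 1), λ = 2 (multiplicity 1), λ = 13/4 (multiplicity 1), λ = 31/8 (multiplicity 1), λ = 81/16 (multiplicity 1), λ = 191/32 (multiplicity 1), λ = 449/64 (multiplicity 1), λ = 1023/128 (multiplicity 1), λ = 2305/256 (multiplicity 1)


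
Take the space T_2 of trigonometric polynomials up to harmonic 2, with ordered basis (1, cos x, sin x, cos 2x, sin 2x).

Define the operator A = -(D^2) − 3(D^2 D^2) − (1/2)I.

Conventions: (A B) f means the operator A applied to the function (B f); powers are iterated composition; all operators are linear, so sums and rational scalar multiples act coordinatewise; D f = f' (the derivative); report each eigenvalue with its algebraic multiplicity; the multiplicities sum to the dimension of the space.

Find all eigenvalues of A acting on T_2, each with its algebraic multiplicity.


λ = -89/2 (multiplicity 2), λ = -5/2 (multiplicity 2), λ = -1/2 (multiplicity 1)

image of 1: -1/2
image of cos x: -(5/2)cos x
image of sin x: -(5/2)sin x
image of cos 2x: -(89/2)cos 2x
image of sin 2x: -(89/2)sin 2x
the matrix is diagonal; its diagonal is (-1/2, -5/2, -5/2, -89/2, -89/2)
for a triangular matrix the eigenvalues are the diagonal entries, with algebraic multiplicity their repetition count


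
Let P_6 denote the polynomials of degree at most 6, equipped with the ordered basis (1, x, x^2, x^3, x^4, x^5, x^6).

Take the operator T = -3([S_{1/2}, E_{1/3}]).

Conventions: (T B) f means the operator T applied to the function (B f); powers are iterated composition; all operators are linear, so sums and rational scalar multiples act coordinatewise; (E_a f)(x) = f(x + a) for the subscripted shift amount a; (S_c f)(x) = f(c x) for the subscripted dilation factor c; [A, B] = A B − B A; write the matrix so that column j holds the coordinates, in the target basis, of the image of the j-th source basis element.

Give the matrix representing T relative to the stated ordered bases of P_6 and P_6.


the matrix is [[0, -1/2, -1/4, -7/72, -5/144, -31/2592, -7/1728]; [0, 0, -1/2, -3/8, -7/36, -25/288, -31/864]; [0, 0, 0, -3/8, -3/8, -35/144, -25/192]; [0, 0, 0, 0, -1/4, -5/16, -35/144]; [0, 0, 0, 0, 0, -5/32, -15/64]; [0, 0, 0, 0, 0, 0, -3/32]; [0, 0, 0, 0, 0, 0, 0]] (rows listed top to bottom)

image of 1: 0
image of x: -1/2
image of x^2: -(1/2)x - 1/4
image of x^3: -(3/8)x^2 - (3/8)x - 7/72
image of x^4: -(1/4)x^3 - (3/8)x^2 - (7/36)x - 5/144
image of x^5: -(5/32)x^4 - (5/16)x^3 - (35/144)x^2 - (25/288)x - 31/2592
image of x^6: -(3/32)x^5 - (15/64)x^4 - (35/144)x^3 - (25/192)x^2 - (31/864)x - 7/1728
each image's coordinates form column j of the matrix


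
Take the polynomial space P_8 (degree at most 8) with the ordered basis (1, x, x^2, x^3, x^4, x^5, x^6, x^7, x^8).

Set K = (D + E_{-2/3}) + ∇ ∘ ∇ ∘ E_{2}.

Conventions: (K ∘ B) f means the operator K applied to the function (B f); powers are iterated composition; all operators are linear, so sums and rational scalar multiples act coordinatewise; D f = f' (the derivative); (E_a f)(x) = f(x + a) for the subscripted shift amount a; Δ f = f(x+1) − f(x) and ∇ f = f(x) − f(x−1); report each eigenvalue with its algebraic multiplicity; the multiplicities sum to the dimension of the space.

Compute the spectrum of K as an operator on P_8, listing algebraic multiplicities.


λ = 1 (multiplicity 9)

image of 1: 1
image of x: x + 1/3
image of x^2: x^2 + (2/3)x + 22/9
image of x^3: x^3 + x^2 + (22/3)x + 154/27
image of x^4: x^4 + (4/3)x^3 + (44/3)x^2 + (616/27)x + 1150/81
image of x^5: x^5 + (5/3)x^4 + (220/9)x^3 + (1540/27)x^2 + (5750/81)x + 7258/243
image of x^6: x^6 + 2x^5 + (110/3)x^4 + (3080/27)x^3 + (5750/27)x^2 + (14516/81)x + 45262/729
image of x^7: x^7 + (7/3)x^6 + (154/3)x^5 + (5390/27)x^4 + (40250/81)x^3 + (50806/81)x^2 + (316834/729)x + 275434/2187
image of x^8: x^8 + (8/3)x^7 + (616/9)x^6 + (8624/27)x^5 + (80500/81)x^4 + (406448/243)x^3 + (1267336/729)x^2 + (2203472/2187)x + 1666750/6561
the matrix is upper triangular; its diagonal is (1, 1, 1, 1, 1, 1, 1, 1, 1)
for a triangular matrix the eigenvalues are the diagonal entries, with algebraic multiplicity their repetition count
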